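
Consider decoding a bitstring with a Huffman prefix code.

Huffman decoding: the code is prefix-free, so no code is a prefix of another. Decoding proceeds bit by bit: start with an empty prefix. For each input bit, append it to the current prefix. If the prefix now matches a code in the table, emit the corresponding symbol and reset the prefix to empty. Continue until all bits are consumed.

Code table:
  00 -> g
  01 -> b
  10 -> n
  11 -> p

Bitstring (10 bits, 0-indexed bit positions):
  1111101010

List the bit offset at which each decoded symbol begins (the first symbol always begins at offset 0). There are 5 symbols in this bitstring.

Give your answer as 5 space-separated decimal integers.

Bit 0: prefix='1' (no match yet)
Bit 1: prefix='11' -> emit 'p', reset
Bit 2: prefix='1' (no match yet)
Bit 3: prefix='11' -> emit 'p', reset
Bit 4: prefix='1' (no match yet)
Bit 5: prefix='10' -> emit 'n', reset
Bit 6: prefix='1' (no match yet)
Bit 7: prefix='10' -> emit 'n', reset
Bit 8: prefix='1' (no match yet)
Bit 9: prefix='10' -> emit 'n', reset

Answer: 0 2 4 6 8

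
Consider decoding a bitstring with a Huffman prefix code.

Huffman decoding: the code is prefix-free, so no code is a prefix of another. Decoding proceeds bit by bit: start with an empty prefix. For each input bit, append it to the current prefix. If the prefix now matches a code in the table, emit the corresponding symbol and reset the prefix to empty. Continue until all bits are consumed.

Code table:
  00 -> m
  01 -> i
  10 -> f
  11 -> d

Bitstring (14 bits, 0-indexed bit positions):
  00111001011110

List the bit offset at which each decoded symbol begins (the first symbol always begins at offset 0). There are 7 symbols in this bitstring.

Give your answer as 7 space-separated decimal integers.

Answer: 0 2 4 6 8 10 12

Derivation:
Bit 0: prefix='0' (no match yet)
Bit 1: prefix='00' -> emit 'm', reset
Bit 2: prefix='1' (no match yet)
Bit 3: prefix='11' -> emit 'd', reset
Bit 4: prefix='1' (no match yet)
Bit 5: prefix='10' -> emit 'f', reset
Bit 6: prefix='0' (no match yet)
Bit 7: prefix='01' -> emit 'i', reset
Bit 8: prefix='0' (no match yet)
Bit 9: prefix='01' -> emit 'i', reset
Bit 10: prefix='1' (no match yet)
Bit 11: prefix='11' -> emit 'd', reset
Bit 12: prefix='1' (no match yet)
Bit 13: prefix='10' -> emit 'f', reset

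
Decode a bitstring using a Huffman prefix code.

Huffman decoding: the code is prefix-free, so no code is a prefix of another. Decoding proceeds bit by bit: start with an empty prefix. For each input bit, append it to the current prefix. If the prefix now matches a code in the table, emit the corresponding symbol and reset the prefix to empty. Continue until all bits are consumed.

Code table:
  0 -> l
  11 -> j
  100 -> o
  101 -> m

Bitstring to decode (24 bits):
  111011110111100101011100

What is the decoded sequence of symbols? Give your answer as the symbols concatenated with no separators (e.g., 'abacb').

Bit 0: prefix='1' (no match yet)
Bit 1: prefix='11' -> emit 'j', reset
Bit 2: prefix='1' (no match yet)
Bit 3: prefix='10' (no match yet)
Bit 4: prefix='101' -> emit 'm', reset
Bit 5: prefix='1' (no match yet)
Bit 6: prefix='11' -> emit 'j', reset
Bit 7: prefix='1' (no match yet)
Bit 8: prefix='10' (no match yet)
Bit 9: prefix='101' -> emit 'm', reset
Bit 10: prefix='1' (no match yet)
Bit 11: prefix='11' -> emit 'j', reset
Bit 12: prefix='1' (no match yet)
Bit 13: prefix='10' (no match yet)
Bit 14: prefix='100' -> emit 'o', reset
Bit 15: prefix='1' (no match yet)
Bit 16: prefix='10' (no match yet)
Bit 17: prefix='101' -> emit 'm', reset
Bit 18: prefix='0' -> emit 'l', reset
Bit 19: prefix='1' (no match yet)
Bit 20: prefix='11' -> emit 'j', reset
Bit 21: prefix='1' (no match yet)
Bit 22: prefix='10' (no match yet)
Bit 23: prefix='100' -> emit 'o', reset

Answer: jmjmjomljo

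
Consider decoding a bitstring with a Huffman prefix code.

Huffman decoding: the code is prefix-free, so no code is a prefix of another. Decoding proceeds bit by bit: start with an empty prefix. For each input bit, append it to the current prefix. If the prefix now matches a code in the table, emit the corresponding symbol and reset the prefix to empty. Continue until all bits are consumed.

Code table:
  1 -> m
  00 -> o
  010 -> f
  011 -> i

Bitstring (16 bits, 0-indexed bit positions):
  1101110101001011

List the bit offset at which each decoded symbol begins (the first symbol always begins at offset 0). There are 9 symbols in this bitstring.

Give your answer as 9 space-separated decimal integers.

Bit 0: prefix='1' -> emit 'm', reset
Bit 1: prefix='1' -> emit 'm', reset
Bit 2: prefix='0' (no match yet)
Bit 3: prefix='01' (no match yet)
Bit 4: prefix='011' -> emit 'i', reset
Bit 5: prefix='1' -> emit 'm', reset
Bit 6: prefix='0' (no match yet)
Bit 7: prefix='01' (no match yet)
Bit 8: prefix='010' -> emit 'f', reset
Bit 9: prefix='1' -> emit 'm', reset
Bit 10: prefix='0' (no match yet)
Bit 11: prefix='00' -> emit 'o', reset
Bit 12: prefix='1' -> emit 'm', reset
Bit 13: prefix='0' (no match yet)
Bit 14: prefix='01' (no match yet)
Bit 15: prefix='011' -> emit 'i', reset

Answer: 0 1 2 5 6 9 10 12 13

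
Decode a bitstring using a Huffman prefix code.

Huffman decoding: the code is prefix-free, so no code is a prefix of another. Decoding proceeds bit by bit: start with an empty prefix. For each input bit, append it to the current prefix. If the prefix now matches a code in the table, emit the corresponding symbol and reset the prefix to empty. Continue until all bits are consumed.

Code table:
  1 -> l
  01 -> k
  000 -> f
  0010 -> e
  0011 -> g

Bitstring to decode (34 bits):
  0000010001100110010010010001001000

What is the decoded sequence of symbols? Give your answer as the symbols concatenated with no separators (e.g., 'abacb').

Answer: feggekeekf

Derivation:
Bit 0: prefix='0' (no match yet)
Bit 1: prefix='00' (no match yet)
Bit 2: prefix='000' -> emit 'f', reset
Bit 3: prefix='0' (no match yet)
Bit 4: prefix='00' (no match yet)
Bit 5: prefix='001' (no match yet)
Bit 6: prefix='0010' -> emit 'e', reset
Bit 7: prefix='0' (no match yet)
Bit 8: prefix='00' (no match yet)
Bit 9: prefix='001' (no match yet)
Bit 10: prefix='0011' -> emit 'g', reset
Bit 11: prefix='0' (no match yet)
Bit 12: prefix='00' (no match yet)
Bit 13: prefix='001' (no match yet)
Bit 14: prefix='0011' -> emit 'g', reset
Bit 15: prefix='0' (no match yet)
Bit 16: prefix='00' (no match yet)
Bit 17: prefix='001' (no match yet)
Bit 18: prefix='0010' -> emit 'e', reset
Bit 19: prefix='0' (no match yet)
Bit 20: prefix='01' -> emit 'k', reset
Bit 21: prefix='0' (no match yet)
Bit 22: prefix='00' (no match yet)
Bit 23: prefix='001' (no match yet)
Bit 24: prefix='0010' -> emit 'e', reset
Bit 25: prefix='0' (no match yet)
Bit 26: prefix='00' (no match yet)
Bit 27: prefix='001' (no match yet)
Bit 28: prefix='0010' -> emit 'e', reset
Bit 29: prefix='0' (no match yet)
Bit 30: prefix='01' -> emit 'k', reset
Bit 31: prefix='0' (no match yet)
Bit 32: prefix='00' (no match yet)
Bit 33: prefix='000' -> emit 'f', reset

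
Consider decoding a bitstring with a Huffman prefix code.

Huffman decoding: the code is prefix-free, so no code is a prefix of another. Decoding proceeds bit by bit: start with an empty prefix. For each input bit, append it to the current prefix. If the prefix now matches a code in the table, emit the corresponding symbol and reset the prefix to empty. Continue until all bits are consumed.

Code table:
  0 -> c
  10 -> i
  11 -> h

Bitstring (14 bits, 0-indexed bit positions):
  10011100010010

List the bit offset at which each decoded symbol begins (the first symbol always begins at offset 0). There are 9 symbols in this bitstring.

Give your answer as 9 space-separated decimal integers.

Bit 0: prefix='1' (no match yet)
Bit 1: prefix='10' -> emit 'i', reset
Bit 2: prefix='0' -> emit 'c', reset
Bit 3: prefix='1' (no match yet)
Bit 4: prefix='11' -> emit 'h', reset
Bit 5: prefix='1' (no match yet)
Bit 6: prefix='10' -> emit 'i', reset
Bit 7: prefix='0' -> emit 'c', reset
Bit 8: prefix='0' -> emit 'c', reset
Bit 9: prefix='1' (no match yet)
Bit 10: prefix='10' -> emit 'i', reset
Bit 11: prefix='0' -> emit 'c', reset
Bit 12: prefix='1' (no match yet)
Bit 13: prefix='10' -> emit 'i', reset

Answer: 0 2 3 5 7 8 9 11 12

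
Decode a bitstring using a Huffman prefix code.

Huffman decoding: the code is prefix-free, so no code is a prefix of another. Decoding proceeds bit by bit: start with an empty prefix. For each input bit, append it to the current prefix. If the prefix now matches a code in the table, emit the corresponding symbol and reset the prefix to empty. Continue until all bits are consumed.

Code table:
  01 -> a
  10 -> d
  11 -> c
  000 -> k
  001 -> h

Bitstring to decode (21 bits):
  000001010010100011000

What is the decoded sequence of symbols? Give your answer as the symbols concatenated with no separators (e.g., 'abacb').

Answer: khahakck

Derivation:
Bit 0: prefix='0' (no match yet)
Bit 1: prefix='00' (no match yet)
Bit 2: prefix='000' -> emit 'k', reset
Bit 3: prefix='0' (no match yet)
Bit 4: prefix='00' (no match yet)
Bit 5: prefix='001' -> emit 'h', reset
Bit 6: prefix='0' (no match yet)
Bit 7: prefix='01' -> emit 'a', reset
Bit 8: prefix='0' (no match yet)
Bit 9: prefix='00' (no match yet)
Bit 10: prefix='001' -> emit 'h', reset
Bit 11: prefix='0' (no match yet)
Bit 12: prefix='01' -> emit 'a', reset
Bit 13: prefix='0' (no match yet)
Bit 14: prefix='00' (no match yet)
Bit 15: prefix='000' -> emit 'k', reset
Bit 16: prefix='1' (no match yet)
Bit 17: prefix='11' -> emit 'c', reset
Bit 18: prefix='0' (no match yet)
Bit 19: prefix='00' (no match yet)
Bit 20: prefix='000' -> emit 'k', reset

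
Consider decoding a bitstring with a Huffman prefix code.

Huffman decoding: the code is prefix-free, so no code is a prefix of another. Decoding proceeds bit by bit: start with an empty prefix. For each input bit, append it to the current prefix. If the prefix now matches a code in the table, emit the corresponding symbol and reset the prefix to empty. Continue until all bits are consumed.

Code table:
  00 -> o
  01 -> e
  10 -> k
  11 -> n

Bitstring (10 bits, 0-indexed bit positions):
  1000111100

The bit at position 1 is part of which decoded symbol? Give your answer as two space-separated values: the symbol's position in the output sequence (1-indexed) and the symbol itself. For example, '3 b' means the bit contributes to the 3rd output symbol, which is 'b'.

Answer: 1 k

Derivation:
Bit 0: prefix='1' (no match yet)
Bit 1: prefix='10' -> emit 'k', reset
Bit 2: prefix='0' (no match yet)
Bit 3: prefix='00' -> emit 'o', reset
Bit 4: prefix='1' (no match yet)
Bit 5: prefix='11' -> emit 'n', reset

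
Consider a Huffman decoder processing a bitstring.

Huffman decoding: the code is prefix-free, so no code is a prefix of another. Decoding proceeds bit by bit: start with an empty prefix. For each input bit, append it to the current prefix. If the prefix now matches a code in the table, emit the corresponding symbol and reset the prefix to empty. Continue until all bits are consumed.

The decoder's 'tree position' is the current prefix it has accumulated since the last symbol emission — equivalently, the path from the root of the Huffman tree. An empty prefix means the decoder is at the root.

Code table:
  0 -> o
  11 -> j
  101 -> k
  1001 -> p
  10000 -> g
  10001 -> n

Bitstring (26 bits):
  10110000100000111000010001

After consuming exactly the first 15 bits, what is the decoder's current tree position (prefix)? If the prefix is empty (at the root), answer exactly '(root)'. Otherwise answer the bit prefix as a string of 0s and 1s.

Bit 0: prefix='1' (no match yet)
Bit 1: prefix='10' (no match yet)
Bit 2: prefix='101' -> emit 'k', reset
Bit 3: prefix='1' (no match yet)
Bit 4: prefix='10' (no match yet)
Bit 5: prefix='100' (no match yet)
Bit 6: prefix='1000' (no match yet)
Bit 7: prefix='10000' -> emit 'g', reset
Bit 8: prefix='1' (no match yet)
Bit 9: prefix='10' (no match yet)
Bit 10: prefix='100' (no match yet)
Bit 11: prefix='1000' (no match yet)
Bit 12: prefix='10000' -> emit 'g', reset
Bit 13: prefix='0' -> emit 'o', reset
Bit 14: prefix='1' (no match yet)

Answer: 1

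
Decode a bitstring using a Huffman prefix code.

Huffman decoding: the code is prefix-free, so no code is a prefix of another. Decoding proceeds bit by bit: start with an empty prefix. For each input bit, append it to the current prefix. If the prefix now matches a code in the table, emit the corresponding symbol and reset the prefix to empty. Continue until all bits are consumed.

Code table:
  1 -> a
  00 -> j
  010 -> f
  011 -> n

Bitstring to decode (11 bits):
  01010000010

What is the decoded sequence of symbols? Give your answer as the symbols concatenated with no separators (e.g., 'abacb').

Bit 0: prefix='0' (no match yet)
Bit 1: prefix='01' (no match yet)
Bit 2: prefix='010' -> emit 'f', reset
Bit 3: prefix='1' -> emit 'a', reset
Bit 4: prefix='0' (no match yet)
Bit 5: prefix='00' -> emit 'j', reset
Bit 6: prefix='0' (no match yet)
Bit 7: prefix='00' -> emit 'j', reset
Bit 8: prefix='0' (no match yet)
Bit 9: prefix='01' (no match yet)
Bit 10: prefix='010' -> emit 'f', reset

Answer: fajjf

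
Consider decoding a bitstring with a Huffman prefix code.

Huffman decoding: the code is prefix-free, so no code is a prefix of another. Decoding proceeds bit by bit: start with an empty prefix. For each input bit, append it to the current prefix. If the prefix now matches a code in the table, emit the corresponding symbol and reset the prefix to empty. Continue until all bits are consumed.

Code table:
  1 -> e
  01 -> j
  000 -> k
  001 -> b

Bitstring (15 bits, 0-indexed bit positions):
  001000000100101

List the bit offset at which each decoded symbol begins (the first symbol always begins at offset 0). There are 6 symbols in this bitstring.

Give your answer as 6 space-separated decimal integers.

Bit 0: prefix='0' (no match yet)
Bit 1: prefix='00' (no match yet)
Bit 2: prefix='001' -> emit 'b', reset
Bit 3: prefix='0' (no match yet)
Bit 4: prefix='00' (no match yet)
Bit 5: prefix='000' -> emit 'k', reset
Bit 6: prefix='0' (no match yet)
Bit 7: prefix='00' (no match yet)
Bit 8: prefix='000' -> emit 'k', reset
Bit 9: prefix='1' -> emit 'e', reset
Bit 10: prefix='0' (no match yet)
Bit 11: prefix='00' (no match yet)
Bit 12: prefix='001' -> emit 'b', reset
Bit 13: prefix='0' (no match yet)
Bit 14: prefix='01' -> emit 'j', reset

Answer: 0 3 6 9 10 13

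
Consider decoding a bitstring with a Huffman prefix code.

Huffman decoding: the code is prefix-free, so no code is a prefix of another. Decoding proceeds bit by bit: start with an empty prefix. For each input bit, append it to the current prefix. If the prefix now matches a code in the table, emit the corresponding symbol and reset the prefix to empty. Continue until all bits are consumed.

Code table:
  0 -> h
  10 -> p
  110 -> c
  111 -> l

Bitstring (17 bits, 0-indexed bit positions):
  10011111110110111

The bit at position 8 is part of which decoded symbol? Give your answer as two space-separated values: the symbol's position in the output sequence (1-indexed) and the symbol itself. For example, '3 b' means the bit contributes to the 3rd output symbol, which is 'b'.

Bit 0: prefix='1' (no match yet)
Bit 1: prefix='10' -> emit 'p', reset
Bit 2: prefix='0' -> emit 'h', reset
Bit 3: prefix='1' (no match yet)
Bit 4: prefix='11' (no match yet)
Bit 5: prefix='111' -> emit 'l', reset
Bit 6: prefix='1' (no match yet)
Bit 7: prefix='11' (no match yet)
Bit 8: prefix='111' -> emit 'l', reset
Bit 9: prefix='1' (no match yet)
Bit 10: prefix='10' -> emit 'p', reset
Bit 11: prefix='1' (no match yet)
Bit 12: prefix='11' (no match yet)

Answer: 4 l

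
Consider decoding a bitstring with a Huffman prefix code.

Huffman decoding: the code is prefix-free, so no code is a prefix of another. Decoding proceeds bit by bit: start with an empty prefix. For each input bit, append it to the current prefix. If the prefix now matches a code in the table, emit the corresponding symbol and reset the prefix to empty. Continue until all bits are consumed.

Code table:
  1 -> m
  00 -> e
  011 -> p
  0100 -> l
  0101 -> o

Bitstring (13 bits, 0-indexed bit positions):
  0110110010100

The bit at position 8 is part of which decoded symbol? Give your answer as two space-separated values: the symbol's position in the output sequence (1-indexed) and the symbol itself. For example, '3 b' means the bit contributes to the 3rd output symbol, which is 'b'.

Answer: 4 m

Derivation:
Bit 0: prefix='0' (no match yet)
Bit 1: prefix='01' (no match yet)
Bit 2: prefix='011' -> emit 'p', reset
Bit 3: prefix='0' (no match yet)
Bit 4: prefix='01' (no match yet)
Bit 5: prefix='011' -> emit 'p', reset
Bit 6: prefix='0' (no match yet)
Bit 7: prefix='00' -> emit 'e', reset
Bit 8: prefix='1' -> emit 'm', reset
Bit 9: prefix='0' (no match yet)
Bit 10: prefix='01' (no match yet)
Bit 11: prefix='010' (no match yet)
Bit 12: prefix='0100' -> emit 'l', reset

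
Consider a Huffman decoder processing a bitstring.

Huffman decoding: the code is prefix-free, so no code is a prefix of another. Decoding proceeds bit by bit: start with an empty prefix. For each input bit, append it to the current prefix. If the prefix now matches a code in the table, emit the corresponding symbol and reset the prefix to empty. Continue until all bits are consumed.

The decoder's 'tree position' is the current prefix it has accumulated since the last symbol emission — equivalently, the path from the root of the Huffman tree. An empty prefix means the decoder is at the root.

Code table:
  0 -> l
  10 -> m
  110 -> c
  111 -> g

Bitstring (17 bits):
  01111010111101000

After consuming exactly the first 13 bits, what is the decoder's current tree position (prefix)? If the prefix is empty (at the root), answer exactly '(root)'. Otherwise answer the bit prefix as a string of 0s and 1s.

Answer: (root)

Derivation:
Bit 0: prefix='0' -> emit 'l', reset
Bit 1: prefix='1' (no match yet)
Bit 2: prefix='11' (no match yet)
Bit 3: prefix='111' -> emit 'g', reset
Bit 4: prefix='1' (no match yet)
Bit 5: prefix='10' -> emit 'm', reset
Bit 6: prefix='1' (no match yet)
Bit 7: prefix='10' -> emit 'm', reset
Bit 8: prefix='1' (no match yet)
Bit 9: prefix='11' (no match yet)
Bit 10: prefix='111' -> emit 'g', reset
Bit 11: prefix='1' (no match yet)
Bit 12: prefix='10' -> emit 'm', reset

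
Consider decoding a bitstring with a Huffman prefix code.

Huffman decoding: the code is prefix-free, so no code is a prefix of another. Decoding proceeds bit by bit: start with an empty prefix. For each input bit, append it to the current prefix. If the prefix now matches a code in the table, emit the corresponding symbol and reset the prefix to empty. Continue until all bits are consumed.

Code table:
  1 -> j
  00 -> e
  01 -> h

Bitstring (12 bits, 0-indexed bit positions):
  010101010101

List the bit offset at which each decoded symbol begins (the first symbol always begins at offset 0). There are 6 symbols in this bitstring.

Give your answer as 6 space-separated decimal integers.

Bit 0: prefix='0' (no match yet)
Bit 1: prefix='01' -> emit 'h', reset
Bit 2: prefix='0' (no match yet)
Bit 3: prefix='01' -> emit 'h', reset
Bit 4: prefix='0' (no match yet)
Bit 5: prefix='01' -> emit 'h', reset
Bit 6: prefix='0' (no match yet)
Bit 7: prefix='01' -> emit 'h', reset
Bit 8: prefix='0' (no match yet)
Bit 9: prefix='01' -> emit 'h', reset
Bit 10: prefix='0' (no match yet)
Bit 11: prefix='01' -> emit 'h', reset

Answer: 0 2 4 6 8 10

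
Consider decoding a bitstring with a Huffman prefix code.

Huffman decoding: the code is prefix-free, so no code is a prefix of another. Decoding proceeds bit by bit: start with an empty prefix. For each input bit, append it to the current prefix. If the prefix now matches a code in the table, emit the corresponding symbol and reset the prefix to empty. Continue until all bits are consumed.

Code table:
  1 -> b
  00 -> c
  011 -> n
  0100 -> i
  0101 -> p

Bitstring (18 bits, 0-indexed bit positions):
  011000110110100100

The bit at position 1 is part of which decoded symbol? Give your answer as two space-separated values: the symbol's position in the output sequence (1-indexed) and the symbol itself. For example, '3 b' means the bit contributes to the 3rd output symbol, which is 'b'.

Bit 0: prefix='0' (no match yet)
Bit 1: prefix='01' (no match yet)
Bit 2: prefix='011' -> emit 'n', reset
Bit 3: prefix='0' (no match yet)
Bit 4: prefix='00' -> emit 'c', reset
Bit 5: prefix='0' (no match yet)

Answer: 1 n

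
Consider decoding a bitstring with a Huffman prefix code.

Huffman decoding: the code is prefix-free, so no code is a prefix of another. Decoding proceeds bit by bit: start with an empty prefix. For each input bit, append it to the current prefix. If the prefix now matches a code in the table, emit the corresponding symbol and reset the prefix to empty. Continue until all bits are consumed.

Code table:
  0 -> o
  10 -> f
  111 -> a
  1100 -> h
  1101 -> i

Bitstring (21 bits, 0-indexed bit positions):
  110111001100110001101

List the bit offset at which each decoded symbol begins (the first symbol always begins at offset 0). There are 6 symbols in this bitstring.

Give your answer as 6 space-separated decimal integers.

Bit 0: prefix='1' (no match yet)
Bit 1: prefix='11' (no match yet)
Bit 2: prefix='110' (no match yet)
Bit 3: prefix='1101' -> emit 'i', reset
Bit 4: prefix='1' (no match yet)
Bit 5: prefix='11' (no match yet)
Bit 6: prefix='110' (no match yet)
Bit 7: prefix='1100' -> emit 'h', reset
Bit 8: prefix='1' (no match yet)
Bit 9: prefix='11' (no match yet)
Bit 10: prefix='110' (no match yet)
Bit 11: prefix='1100' -> emit 'h', reset
Bit 12: prefix='1' (no match yet)
Bit 13: prefix='11' (no match yet)
Bit 14: prefix='110' (no match yet)
Bit 15: prefix='1100' -> emit 'h', reset
Bit 16: prefix='0' -> emit 'o', reset
Bit 17: prefix='1' (no match yet)
Bit 18: prefix='11' (no match yet)
Bit 19: prefix='110' (no match yet)
Bit 20: prefix='1101' -> emit 'i', reset

Answer: 0 4 8 12 16 17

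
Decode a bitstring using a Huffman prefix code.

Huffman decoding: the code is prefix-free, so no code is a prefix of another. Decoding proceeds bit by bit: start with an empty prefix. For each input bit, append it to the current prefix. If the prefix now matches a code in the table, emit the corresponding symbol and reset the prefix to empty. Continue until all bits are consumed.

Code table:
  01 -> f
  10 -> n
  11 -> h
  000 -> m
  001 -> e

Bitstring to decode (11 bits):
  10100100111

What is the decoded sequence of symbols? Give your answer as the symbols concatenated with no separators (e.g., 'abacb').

Answer: nnfeh

Derivation:
Bit 0: prefix='1' (no match yet)
Bit 1: prefix='10' -> emit 'n', reset
Bit 2: prefix='1' (no match yet)
Bit 3: prefix='10' -> emit 'n', reset
Bit 4: prefix='0' (no match yet)
Bit 5: prefix='01' -> emit 'f', reset
Bit 6: prefix='0' (no match yet)
Bit 7: prefix='00' (no match yet)
Bit 8: prefix='001' -> emit 'e', reset
Bit 9: prefix='1' (no match yet)
Bit 10: prefix='11' -> emit 'h', reset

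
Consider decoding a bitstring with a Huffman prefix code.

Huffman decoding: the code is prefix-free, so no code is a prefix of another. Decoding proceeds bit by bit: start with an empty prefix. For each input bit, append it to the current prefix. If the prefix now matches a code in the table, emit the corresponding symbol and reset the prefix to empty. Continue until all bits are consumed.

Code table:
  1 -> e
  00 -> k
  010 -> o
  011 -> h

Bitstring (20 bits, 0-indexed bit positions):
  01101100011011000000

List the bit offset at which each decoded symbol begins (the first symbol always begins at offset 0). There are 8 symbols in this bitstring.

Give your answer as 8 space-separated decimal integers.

Answer: 0 3 6 8 11 14 16 18

Derivation:
Bit 0: prefix='0' (no match yet)
Bit 1: prefix='01' (no match yet)
Bit 2: prefix='011' -> emit 'h', reset
Bit 3: prefix='0' (no match yet)
Bit 4: prefix='01' (no match yet)
Bit 5: prefix='011' -> emit 'h', reset
Bit 6: prefix='0' (no match yet)
Bit 7: prefix='00' -> emit 'k', reset
Bit 8: prefix='0' (no match yet)
Bit 9: prefix='01' (no match yet)
Bit 10: prefix='011' -> emit 'h', reset
Bit 11: prefix='0' (no match yet)
Bit 12: prefix='01' (no match yet)
Bit 13: prefix='011' -> emit 'h', reset
Bit 14: prefix='0' (no match yet)
Bit 15: prefix='00' -> emit 'k', reset
Bit 16: prefix='0' (no match yet)
Bit 17: prefix='00' -> emit 'k', reset
Bit 18: prefix='0' (no match yet)
Bit 19: prefix='00' -> emit 'k', reset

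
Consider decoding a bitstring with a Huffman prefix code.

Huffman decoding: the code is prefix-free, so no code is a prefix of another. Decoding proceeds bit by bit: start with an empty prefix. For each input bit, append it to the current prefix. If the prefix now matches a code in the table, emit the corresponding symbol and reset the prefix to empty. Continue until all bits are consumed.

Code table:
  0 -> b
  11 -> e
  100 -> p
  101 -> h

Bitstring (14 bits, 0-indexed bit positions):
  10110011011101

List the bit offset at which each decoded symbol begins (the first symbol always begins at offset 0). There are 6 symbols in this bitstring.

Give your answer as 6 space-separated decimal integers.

Bit 0: prefix='1' (no match yet)
Bit 1: prefix='10' (no match yet)
Bit 2: prefix='101' -> emit 'h', reset
Bit 3: prefix='1' (no match yet)
Bit 4: prefix='10' (no match yet)
Bit 5: prefix='100' -> emit 'p', reset
Bit 6: prefix='1' (no match yet)
Bit 7: prefix='11' -> emit 'e', reset
Bit 8: prefix='0' -> emit 'b', reset
Bit 9: prefix='1' (no match yet)
Bit 10: prefix='11' -> emit 'e', reset
Bit 11: prefix='1' (no match yet)
Bit 12: prefix='10' (no match yet)
Bit 13: prefix='101' -> emit 'h', reset

Answer: 0 3 6 8 9 11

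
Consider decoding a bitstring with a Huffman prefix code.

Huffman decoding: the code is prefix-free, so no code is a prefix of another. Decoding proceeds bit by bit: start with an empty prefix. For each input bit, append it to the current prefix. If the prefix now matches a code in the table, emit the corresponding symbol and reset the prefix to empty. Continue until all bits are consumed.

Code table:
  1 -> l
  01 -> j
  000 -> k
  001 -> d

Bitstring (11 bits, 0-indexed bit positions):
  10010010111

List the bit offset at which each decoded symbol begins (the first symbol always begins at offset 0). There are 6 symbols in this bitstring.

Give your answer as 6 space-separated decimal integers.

Bit 0: prefix='1' -> emit 'l', reset
Bit 1: prefix='0' (no match yet)
Bit 2: prefix='00' (no match yet)
Bit 3: prefix='001' -> emit 'd', reset
Bit 4: prefix='0' (no match yet)
Bit 5: prefix='00' (no match yet)
Bit 6: prefix='001' -> emit 'd', reset
Bit 7: prefix='0' (no match yet)
Bit 8: prefix='01' -> emit 'j', reset
Bit 9: prefix='1' -> emit 'l', reset
Bit 10: prefix='1' -> emit 'l', reset

Answer: 0 1 4 7 9 10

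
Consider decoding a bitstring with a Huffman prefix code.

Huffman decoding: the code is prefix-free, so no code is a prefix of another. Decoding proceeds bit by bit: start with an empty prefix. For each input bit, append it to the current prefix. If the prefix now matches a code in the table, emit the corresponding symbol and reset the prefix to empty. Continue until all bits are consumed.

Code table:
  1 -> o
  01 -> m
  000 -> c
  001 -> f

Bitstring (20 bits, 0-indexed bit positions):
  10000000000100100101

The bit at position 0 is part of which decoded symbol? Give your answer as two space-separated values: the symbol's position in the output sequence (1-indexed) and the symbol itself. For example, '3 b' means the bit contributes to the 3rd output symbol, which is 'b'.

Answer: 1 o

Derivation:
Bit 0: prefix='1' -> emit 'o', reset
Bit 1: prefix='0' (no match yet)
Bit 2: prefix='00' (no match yet)
Bit 3: prefix='000' -> emit 'c', reset
Bit 4: prefix='0' (no match yet)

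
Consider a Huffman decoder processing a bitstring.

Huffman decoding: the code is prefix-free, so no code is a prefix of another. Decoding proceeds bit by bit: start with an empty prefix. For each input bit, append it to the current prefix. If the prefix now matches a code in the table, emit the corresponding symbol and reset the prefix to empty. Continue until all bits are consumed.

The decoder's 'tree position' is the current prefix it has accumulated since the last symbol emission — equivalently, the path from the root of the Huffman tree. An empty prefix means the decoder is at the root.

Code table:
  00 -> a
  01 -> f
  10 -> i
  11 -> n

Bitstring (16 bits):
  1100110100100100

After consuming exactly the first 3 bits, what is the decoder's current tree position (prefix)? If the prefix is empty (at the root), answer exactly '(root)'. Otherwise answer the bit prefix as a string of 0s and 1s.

Bit 0: prefix='1' (no match yet)
Bit 1: prefix='11' -> emit 'n', reset
Bit 2: prefix='0' (no match yet)

Answer: 0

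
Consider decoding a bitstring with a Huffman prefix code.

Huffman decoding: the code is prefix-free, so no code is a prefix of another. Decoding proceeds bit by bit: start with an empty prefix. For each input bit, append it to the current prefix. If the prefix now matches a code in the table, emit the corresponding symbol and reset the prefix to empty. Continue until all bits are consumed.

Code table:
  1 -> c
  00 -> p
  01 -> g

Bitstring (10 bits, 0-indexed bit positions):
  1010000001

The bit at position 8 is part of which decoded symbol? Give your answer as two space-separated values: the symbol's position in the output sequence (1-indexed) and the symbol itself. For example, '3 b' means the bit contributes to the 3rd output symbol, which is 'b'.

Bit 0: prefix='1' -> emit 'c', reset
Bit 1: prefix='0' (no match yet)
Bit 2: prefix='01' -> emit 'g', reset
Bit 3: prefix='0' (no match yet)
Bit 4: prefix='00' -> emit 'p', reset
Bit 5: prefix='0' (no match yet)
Bit 6: prefix='00' -> emit 'p', reset
Bit 7: prefix='0' (no match yet)
Bit 8: prefix='00' -> emit 'p', reset
Bit 9: prefix='1' -> emit 'c', reset

Answer: 5 p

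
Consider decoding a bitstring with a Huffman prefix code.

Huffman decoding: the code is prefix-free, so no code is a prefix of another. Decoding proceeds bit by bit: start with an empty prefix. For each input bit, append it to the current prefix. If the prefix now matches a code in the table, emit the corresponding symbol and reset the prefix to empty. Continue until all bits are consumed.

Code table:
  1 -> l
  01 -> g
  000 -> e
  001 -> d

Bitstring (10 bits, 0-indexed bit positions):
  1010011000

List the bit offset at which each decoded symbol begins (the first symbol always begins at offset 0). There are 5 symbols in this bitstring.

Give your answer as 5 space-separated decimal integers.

Answer: 0 1 3 6 7

Derivation:
Bit 0: prefix='1' -> emit 'l', reset
Bit 1: prefix='0' (no match yet)
Bit 2: prefix='01' -> emit 'g', reset
Bit 3: prefix='0' (no match yet)
Bit 4: prefix='00' (no match yet)
Bit 5: prefix='001' -> emit 'd', reset
Bit 6: prefix='1' -> emit 'l', reset
Bit 7: prefix='0' (no match yet)
Bit 8: prefix='00' (no match yet)
Bit 9: prefix='000' -> emit 'e', reset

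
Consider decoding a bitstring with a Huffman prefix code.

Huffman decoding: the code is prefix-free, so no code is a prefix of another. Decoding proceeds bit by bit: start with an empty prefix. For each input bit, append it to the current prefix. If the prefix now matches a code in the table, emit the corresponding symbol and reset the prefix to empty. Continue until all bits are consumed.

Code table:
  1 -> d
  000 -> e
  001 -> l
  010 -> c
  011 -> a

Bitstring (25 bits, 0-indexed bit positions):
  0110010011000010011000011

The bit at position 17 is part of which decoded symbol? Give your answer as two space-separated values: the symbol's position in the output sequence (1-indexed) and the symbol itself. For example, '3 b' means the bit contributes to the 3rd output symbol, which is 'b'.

Bit 0: prefix='0' (no match yet)
Bit 1: prefix='01' (no match yet)
Bit 2: prefix='011' -> emit 'a', reset
Bit 3: prefix='0' (no match yet)
Bit 4: prefix='00' (no match yet)
Bit 5: prefix='001' -> emit 'l', reset
Bit 6: prefix='0' (no match yet)
Bit 7: prefix='00' (no match yet)
Bit 8: prefix='001' -> emit 'l', reset
Bit 9: prefix='1' -> emit 'd', reset
Bit 10: prefix='0' (no match yet)
Bit 11: prefix='00' (no match yet)
Bit 12: prefix='000' -> emit 'e', reset
Bit 13: prefix='0' (no match yet)
Bit 14: prefix='01' (no match yet)
Bit 15: prefix='010' -> emit 'c', reset
Bit 16: prefix='0' (no match yet)
Bit 17: prefix='01' (no match yet)
Bit 18: prefix='011' -> emit 'a', reset
Bit 19: prefix='0' (no match yet)
Bit 20: prefix='00' (no match yet)
Bit 21: prefix='000' -> emit 'e', reset

Answer: 7 a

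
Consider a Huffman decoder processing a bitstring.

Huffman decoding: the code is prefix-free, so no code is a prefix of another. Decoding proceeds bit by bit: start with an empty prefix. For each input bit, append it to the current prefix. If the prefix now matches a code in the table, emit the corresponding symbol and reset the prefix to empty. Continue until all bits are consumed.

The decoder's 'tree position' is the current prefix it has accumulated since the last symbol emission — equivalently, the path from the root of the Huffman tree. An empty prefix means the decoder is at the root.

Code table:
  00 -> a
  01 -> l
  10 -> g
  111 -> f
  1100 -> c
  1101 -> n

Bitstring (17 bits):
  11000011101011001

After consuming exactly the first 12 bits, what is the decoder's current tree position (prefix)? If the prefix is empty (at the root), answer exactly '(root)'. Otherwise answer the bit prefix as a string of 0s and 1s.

Answer: 0

Derivation:
Bit 0: prefix='1' (no match yet)
Bit 1: prefix='11' (no match yet)
Bit 2: prefix='110' (no match yet)
Bit 3: prefix='1100' -> emit 'c', reset
Bit 4: prefix='0' (no match yet)
Bit 5: prefix='00' -> emit 'a', reset
Bit 6: prefix='1' (no match yet)
Bit 7: prefix='11' (no match yet)
Bit 8: prefix='111' -> emit 'f', reset
Bit 9: prefix='0' (no match yet)
Bit 10: prefix='01' -> emit 'l', reset
Bit 11: prefix='0' (no match yet)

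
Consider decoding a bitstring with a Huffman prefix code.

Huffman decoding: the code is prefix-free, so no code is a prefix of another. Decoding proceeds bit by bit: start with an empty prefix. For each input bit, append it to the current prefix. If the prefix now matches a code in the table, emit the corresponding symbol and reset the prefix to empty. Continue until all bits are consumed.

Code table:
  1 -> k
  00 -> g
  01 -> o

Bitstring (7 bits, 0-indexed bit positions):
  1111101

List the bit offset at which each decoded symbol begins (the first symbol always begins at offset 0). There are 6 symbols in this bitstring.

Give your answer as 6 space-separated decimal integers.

Answer: 0 1 2 3 4 5

Derivation:
Bit 0: prefix='1' -> emit 'k', reset
Bit 1: prefix='1' -> emit 'k', reset
Bit 2: prefix='1' -> emit 'k', reset
Bit 3: prefix='1' -> emit 'k', reset
Bit 4: prefix='1' -> emit 'k', reset
Bit 5: prefix='0' (no match yet)
Bit 6: prefix='01' -> emit 'o', reset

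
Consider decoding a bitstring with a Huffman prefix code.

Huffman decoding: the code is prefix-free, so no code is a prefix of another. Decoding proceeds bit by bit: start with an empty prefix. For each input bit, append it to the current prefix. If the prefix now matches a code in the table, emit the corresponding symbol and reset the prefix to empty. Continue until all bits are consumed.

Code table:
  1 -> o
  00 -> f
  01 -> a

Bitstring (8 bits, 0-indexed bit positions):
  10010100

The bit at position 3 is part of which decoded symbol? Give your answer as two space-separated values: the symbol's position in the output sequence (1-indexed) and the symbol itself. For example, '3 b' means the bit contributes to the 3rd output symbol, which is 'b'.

Bit 0: prefix='1' -> emit 'o', reset
Bit 1: prefix='0' (no match yet)
Bit 2: prefix='00' -> emit 'f', reset
Bit 3: prefix='1' -> emit 'o', reset
Bit 4: prefix='0' (no match yet)
Bit 5: prefix='01' -> emit 'a', reset
Bit 6: prefix='0' (no match yet)
Bit 7: prefix='00' -> emit 'f', reset

Answer: 3 o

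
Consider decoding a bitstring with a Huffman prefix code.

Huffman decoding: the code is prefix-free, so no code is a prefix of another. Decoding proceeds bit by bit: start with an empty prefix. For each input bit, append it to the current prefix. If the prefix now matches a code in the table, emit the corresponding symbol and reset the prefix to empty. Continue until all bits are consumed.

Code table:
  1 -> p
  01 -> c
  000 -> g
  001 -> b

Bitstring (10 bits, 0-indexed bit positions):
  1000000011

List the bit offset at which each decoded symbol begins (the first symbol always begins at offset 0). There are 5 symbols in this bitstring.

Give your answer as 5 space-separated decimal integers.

Answer: 0 1 4 7 9

Derivation:
Bit 0: prefix='1' -> emit 'p', reset
Bit 1: prefix='0' (no match yet)
Bit 2: prefix='00' (no match yet)
Bit 3: prefix='000' -> emit 'g', reset
Bit 4: prefix='0' (no match yet)
Bit 5: prefix='00' (no match yet)
Bit 6: prefix='000' -> emit 'g', reset
Bit 7: prefix='0' (no match yet)
Bit 8: prefix='01' -> emit 'c', reset
Bit 9: prefix='1' -> emit 'p', reset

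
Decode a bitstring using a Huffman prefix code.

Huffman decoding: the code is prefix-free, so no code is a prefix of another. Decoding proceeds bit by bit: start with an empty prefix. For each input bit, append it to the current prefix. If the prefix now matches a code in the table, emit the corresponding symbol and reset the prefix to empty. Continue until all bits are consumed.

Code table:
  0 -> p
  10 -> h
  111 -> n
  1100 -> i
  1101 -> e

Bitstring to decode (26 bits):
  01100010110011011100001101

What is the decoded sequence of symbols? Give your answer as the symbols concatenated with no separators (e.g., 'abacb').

Bit 0: prefix='0' -> emit 'p', reset
Bit 1: prefix='1' (no match yet)
Bit 2: prefix='11' (no match yet)
Bit 3: prefix='110' (no match yet)
Bit 4: prefix='1100' -> emit 'i', reset
Bit 5: prefix='0' -> emit 'p', reset
Bit 6: prefix='1' (no match yet)
Bit 7: prefix='10' -> emit 'h', reset
Bit 8: prefix='1' (no match yet)
Bit 9: prefix='11' (no match yet)
Bit 10: prefix='110' (no match yet)
Bit 11: prefix='1100' -> emit 'i', reset
Bit 12: prefix='1' (no match yet)
Bit 13: prefix='11' (no match yet)
Bit 14: prefix='110' (no match yet)
Bit 15: prefix='1101' -> emit 'e', reset
Bit 16: prefix='1' (no match yet)
Bit 17: prefix='11' (no match yet)
Bit 18: prefix='110' (no match yet)
Bit 19: prefix='1100' -> emit 'i', reset
Bit 20: prefix='0' -> emit 'p', reset
Bit 21: prefix='0' -> emit 'p', reset
Bit 22: prefix='1' (no match yet)
Bit 23: prefix='11' (no match yet)
Bit 24: prefix='110' (no match yet)
Bit 25: prefix='1101' -> emit 'e', reset

Answer: piphieippe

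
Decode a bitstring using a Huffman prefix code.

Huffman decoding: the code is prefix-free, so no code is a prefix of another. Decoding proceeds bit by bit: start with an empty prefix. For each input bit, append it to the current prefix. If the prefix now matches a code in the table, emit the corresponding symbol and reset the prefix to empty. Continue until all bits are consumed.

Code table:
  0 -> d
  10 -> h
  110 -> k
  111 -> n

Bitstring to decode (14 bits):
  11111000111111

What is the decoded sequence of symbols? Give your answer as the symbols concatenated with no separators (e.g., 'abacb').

Answer: nkddnn

Derivation:
Bit 0: prefix='1' (no match yet)
Bit 1: prefix='11' (no match yet)
Bit 2: prefix='111' -> emit 'n', reset
Bit 3: prefix='1' (no match yet)
Bit 4: prefix='11' (no match yet)
Bit 5: prefix='110' -> emit 'k', reset
Bit 6: prefix='0' -> emit 'd', reset
Bit 7: prefix='0' -> emit 'd', reset
Bit 8: prefix='1' (no match yet)
Bit 9: prefix='11' (no match yet)
Bit 10: prefix='111' -> emit 'n', reset
Bit 11: prefix='1' (no match yet)
Bit 12: prefix='11' (no match yet)
Bit 13: prefix='111' -> emit 'n', reset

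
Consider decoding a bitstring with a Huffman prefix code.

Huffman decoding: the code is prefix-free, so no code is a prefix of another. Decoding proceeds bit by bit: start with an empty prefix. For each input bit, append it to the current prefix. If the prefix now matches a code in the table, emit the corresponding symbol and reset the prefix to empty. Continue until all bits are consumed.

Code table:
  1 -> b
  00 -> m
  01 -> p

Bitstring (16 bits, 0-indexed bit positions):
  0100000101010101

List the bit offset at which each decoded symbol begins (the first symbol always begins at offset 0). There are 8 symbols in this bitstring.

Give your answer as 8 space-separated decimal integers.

Bit 0: prefix='0' (no match yet)
Bit 1: prefix='01' -> emit 'p', reset
Bit 2: prefix='0' (no match yet)
Bit 3: prefix='00' -> emit 'm', reset
Bit 4: prefix='0' (no match yet)
Bit 5: prefix='00' -> emit 'm', reset
Bit 6: prefix='0' (no match yet)
Bit 7: prefix='01' -> emit 'p', reset
Bit 8: prefix='0' (no match yet)
Bit 9: prefix='01' -> emit 'p', reset
Bit 10: prefix='0' (no match yet)
Bit 11: prefix='01' -> emit 'p', reset
Bit 12: prefix='0' (no match yet)
Bit 13: prefix='01' -> emit 'p', reset
Bit 14: prefix='0' (no match yet)
Bit 15: prefix='01' -> emit 'p', reset

Answer: 0 2 4 6 8 10 12 14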